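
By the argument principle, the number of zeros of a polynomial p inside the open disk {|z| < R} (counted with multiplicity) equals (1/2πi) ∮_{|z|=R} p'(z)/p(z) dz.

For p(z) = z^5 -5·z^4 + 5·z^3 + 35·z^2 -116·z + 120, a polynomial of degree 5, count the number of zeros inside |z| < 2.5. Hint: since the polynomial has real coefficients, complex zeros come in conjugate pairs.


The zeros of p are: (2 + 1i), (2 - 1i), (2 + 2i), (2 - 2i), -3.
Their magnitudes are: 2.236, 2.236, 2.828, 2.828, 3.
Zeros with |z| < R = 2.5: (2 + 1i), (2 - 1i).
Count = 2.
By the argument principle, (1/2πi) ∮_{|z|=R} p'(z)/p(z) dz equals exactly this count.

Number of zeros inside |z| < 2.5: 2.


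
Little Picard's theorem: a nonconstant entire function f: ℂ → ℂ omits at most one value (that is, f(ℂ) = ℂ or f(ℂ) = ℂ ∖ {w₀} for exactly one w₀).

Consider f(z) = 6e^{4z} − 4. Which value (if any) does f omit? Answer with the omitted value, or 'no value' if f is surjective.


Little Picard bounds the complement of f(ℂ) to at most one point.
e^{4z} is never zero on ℂ, so 6·e^{4z} takes every value in ℂ ∖ {0}. Adding -4 shifts the range to ℂ ∖ {-4}. Thus f omits exactly the value -4.

Omitted value: -4.


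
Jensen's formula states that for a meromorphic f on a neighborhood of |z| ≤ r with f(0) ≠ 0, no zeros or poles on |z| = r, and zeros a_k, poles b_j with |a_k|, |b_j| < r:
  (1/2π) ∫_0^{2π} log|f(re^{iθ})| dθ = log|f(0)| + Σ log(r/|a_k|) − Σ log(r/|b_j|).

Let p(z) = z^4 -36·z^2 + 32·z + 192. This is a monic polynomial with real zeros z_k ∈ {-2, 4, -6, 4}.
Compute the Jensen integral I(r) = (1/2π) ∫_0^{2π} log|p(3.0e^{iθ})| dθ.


Zeros: -6, -2, 4, 4; r = 3.0.
Inside |z| < r: -2. Outside (|z| ≥ r): -6, 4, 4.
p(0) = 192, so log|p(0)| = log(192) = 5.2575.
Apply Jensen: I(r) = log|p(0)| + Σ_k log(r/|z_k|), summed over zeros inside |z| < r.
  log(r/|z_k|) for z_k = -2: log(3.0/2) = 0.4055
  Outside zeros (-6, 4, 4) contribute nothing to the Jensen sum.
Sum over inside zeros: 0.4055.
I(r) = log|p(0)| + (inside sum) = 5.2575 + 0.4055 = 5.6630.
Note: since some zeros are outside |z| ≤ r, the simplified n·log(r) form does NOT apply — only the inside zeros contribute.

I(r) ≈ 5.6630.


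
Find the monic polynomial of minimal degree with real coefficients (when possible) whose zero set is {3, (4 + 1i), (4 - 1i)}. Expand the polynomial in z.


The polynomial is p(z) = ∏_{α ∈ S} (z − α), where S = {3, (4 + 1i), (4 - 1i)}.
Expanding the product yields: p(z) = z^3 -11·z^2 + 41·z -51.
Note conjugate pairs combine to real quadratics: (z − (4+1i))(z − (4−1i)) = z² − 8z + 17.
The resulting polynomial has degree 3 and real coefficients as required.

p(z) = z^3 -11·z^2 + 41·z -51.


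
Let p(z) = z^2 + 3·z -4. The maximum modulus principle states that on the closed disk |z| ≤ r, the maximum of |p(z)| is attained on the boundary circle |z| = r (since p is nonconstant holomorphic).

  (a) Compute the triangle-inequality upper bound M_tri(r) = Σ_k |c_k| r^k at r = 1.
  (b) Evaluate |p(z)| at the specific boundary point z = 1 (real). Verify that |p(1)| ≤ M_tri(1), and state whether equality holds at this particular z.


Coefficients: c_0 = -4, c_1 = 3, c_2 = 1. Radius r = 1.
Part (a). Triangle bound: M_tri(r) = Σ_k |c_k| r^k
  = |-4|·1^0 + |3|·1^1 + |1|·1^2
  = 4 + 3 + 1 = 8.
This bounds M(r) := max_{|z|=r} |p(z)| from above; equality holds iff all terms c_k z^k can be made to align in phase at a single z on |z|=r.
Part (b). At z = 1 (real, on the circle |z| = r):
  p(1) = (-4)·1^0 + (3)·1^1 + (1)·1^2 = 0.
  |p(1)| = 0.
Check: |p(1)| = 0 ≤ 8 = M_tri(1). ✓ Equality does not hold at z = 1 (the coefficients have mixed signs, so the terms do not all align in phase there).

M_tri(1) = 8; |p(1)| = 0; equality at z=1: no.


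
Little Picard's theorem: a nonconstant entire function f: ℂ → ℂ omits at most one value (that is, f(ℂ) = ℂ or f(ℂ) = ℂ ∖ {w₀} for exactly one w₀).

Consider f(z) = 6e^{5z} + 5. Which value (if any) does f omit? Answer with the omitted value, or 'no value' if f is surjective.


Little Picard bounds the complement of f(ℂ) to at most one point.
e^{5z} is never zero on ℂ, so 6·e^{5z} takes every value in ℂ ∖ {0}. Adding 5 shifts the range to ℂ ∖ {5}. Thus f omits exactly the value 5.

Omitted value: 5.


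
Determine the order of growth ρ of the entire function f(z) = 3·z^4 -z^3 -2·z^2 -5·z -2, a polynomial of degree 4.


|f(z)| ≤ Σ|c_k|·r^k = O(r^4) as r → ∞. Polynomial growth is O(e^{r^ε}) for every ε > 0 (since r^4/e^{r^ε} → 0), so ρ ≤ ε for all ε > 0, i.e. ρ = 0. Every nonconstant polynomial has order 0.
Therefore ρ = 0.

Order ρ = 0.


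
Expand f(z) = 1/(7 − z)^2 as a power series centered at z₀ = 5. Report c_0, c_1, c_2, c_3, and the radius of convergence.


Let w = z − z₀, so z = z₀ + w.
Then 7 − z = 7 − (z₀ + w) = (7 − z₀) − w = 2 − w.
f(z) = 1/(2 − w)^2 = (1/(2)^2) · (1 − w/(2))^{−2}.
By the binomial series (1−u)^{−2} = Σ_{n≥0} C(n+1, 1) u^n for |u|<1, with u = w/(2):
  c_n = C(n+1, 1) / (2)^(n+2).
  c_0 = 1/(2)^2 = 1/4.
  c_1 = 2/(2)^3 = 1/4.
  c_2 = 3/(2)^4 = 3/16.
  c_3 = 4/(2)^5 = 1/8.
The series is valid for |w/d| < 1, i.e. |z − z₀| < |d|.
Radius of convergence: R = |7 − z₀| = |2| = 2 (distance from z₀ to the singularity z = 7).

c_0 = 1/4, c_1 = 1/4, c_2 = 3/16, c_3 = 1/8; R = 2.


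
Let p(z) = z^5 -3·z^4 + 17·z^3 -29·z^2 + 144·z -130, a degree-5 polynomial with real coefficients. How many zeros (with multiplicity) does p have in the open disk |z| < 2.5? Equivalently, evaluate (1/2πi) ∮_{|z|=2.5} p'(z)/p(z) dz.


The zeros of p are: 1, (-1 + 3i), (-1 - 3i), (2 + 3i), (2 - 3i).
Their magnitudes are: 1, 3.162, 3.162, 3.606, 3.606.
Zeros with |z| < R = 2.5: 1.
Count = 1.
By the argument principle, (1/2πi) ∮_{|z|=R} p'(z)/p(z) dz equals exactly this count.

Number of zeros inside |z| < 2.5: 1.


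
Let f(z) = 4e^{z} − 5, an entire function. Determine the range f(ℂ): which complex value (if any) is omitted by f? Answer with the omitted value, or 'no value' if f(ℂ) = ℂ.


Little Picard bounds the complement of f(ℂ) to at most one point.
e^{z} is never zero on ℂ, so 4·e^{z} takes every value in ℂ ∖ {0}. Adding -5 shifts the range to ℂ ∖ {-5}. Thus f omits exactly the value -5.

Omitted value: -5.


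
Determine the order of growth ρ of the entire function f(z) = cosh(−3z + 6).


cosh(w) is a linear combination of e^{iw} and e^{−iw} (or e^w, e^{−w} in the hyperbolic case), so |cosh(w)| ≤ e^{|w|}. With w = −3z + 6, |w| ≤ 3|z| + 6 = 3r + 6 on |z| = r, giving M(r) ≤ e^{3r + 6}, so ρ ≤ 1. On a suitable ray (z = it for sin/cos; z = t for sinh/cosh, t real → ∞), |cosh(−3z + 6)| grows like e^{3|t|}/2, so ρ ≥ 1. Hence ρ = 1.
Therefore ρ = 1.

Order ρ = 1.


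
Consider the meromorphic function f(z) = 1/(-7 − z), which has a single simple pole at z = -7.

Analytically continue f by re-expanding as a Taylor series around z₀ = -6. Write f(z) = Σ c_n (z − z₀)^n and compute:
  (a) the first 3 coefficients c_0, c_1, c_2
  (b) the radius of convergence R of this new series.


Let w = z − z₀, so z = z₀ + w.
Then -7 − z = -7 − (z₀ + w) = (-7 − z₀) − w = -1 − w.
f(z) = 1/(-1 − w) = (1/(-1)) · 1/(1 − w/(-1)) = Σ_{n≥0} w^n / (-1)^(n+1).
So c_n = 1/(-1)^(n+1):
  c_0 = 1/(-1)^1 = -1.
  c_1 = 1/(-1)^2 = 1.
  c_2 = 1/(-1)^3 = -1.
The series is valid for |w/d| < 1, i.e. |z − z₀| < |d|.
Radius of convergence: R = |-7 − z₀| = |-1| = 1 (distance from z₀ to the singularity z = -7).

c_0 = -1, c_1 = 1, c_2 = -1; R = 1.


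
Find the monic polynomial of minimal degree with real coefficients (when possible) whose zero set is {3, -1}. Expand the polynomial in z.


The polynomial is p(z) = ∏_{α ∈ S} (z − α), where S = {3, -1}.
Expanding the product yields: p(z) = z^2 -2·z -3.
The resulting polynomial has degree 2 and real coefficients as required.

p(z) = z^2 -2·z -3.


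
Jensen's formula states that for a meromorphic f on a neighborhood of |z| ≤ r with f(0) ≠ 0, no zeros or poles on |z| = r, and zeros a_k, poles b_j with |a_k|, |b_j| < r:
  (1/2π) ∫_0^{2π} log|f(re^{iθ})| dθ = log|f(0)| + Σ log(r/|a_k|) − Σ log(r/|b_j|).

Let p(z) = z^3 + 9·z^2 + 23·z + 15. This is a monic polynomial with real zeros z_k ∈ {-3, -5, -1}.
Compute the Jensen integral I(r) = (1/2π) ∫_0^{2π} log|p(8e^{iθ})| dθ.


Zeros: -5, -3, -1; r = 8.
Inside |z| < r: -5, -3, -1. Outside (|z| ≥ r): ∅.
p(0) = 15, so log|p(0)| = log(15) = 2.7081.
Apply Jensen: I(r) = log|p(0)| + Σ_k log(r/|z_k|), summed over zeros inside |z| < r.
  log(r/|z_k|) for z_k = -3: log(8/3) = 0.9808
  log(r/|z_k|) for z_k = -5: log(8/5) = 0.4700
  log(r/|z_k|) for z_k = -1: log(8/1) = 2.0794
Sum over inside zeros: 3.5303.
I(r) = log|p(0)| + (inside sum) = 2.7081 + 3.5303 = 6.2383.
Closed form (all zeros inside, monic): I(r) = n·log(r) = 3·log(8) = 6.2383. ✓

I(r) ≈ 6.2383.


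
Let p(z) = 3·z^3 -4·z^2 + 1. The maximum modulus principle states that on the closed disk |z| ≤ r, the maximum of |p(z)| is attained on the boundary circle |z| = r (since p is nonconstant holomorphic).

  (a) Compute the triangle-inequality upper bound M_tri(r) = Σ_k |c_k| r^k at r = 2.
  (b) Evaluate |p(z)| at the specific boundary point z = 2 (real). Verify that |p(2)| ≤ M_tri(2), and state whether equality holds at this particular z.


Coefficients: c_0 = 1, c_1 = 0, c_2 = -4, c_3 = 3. Radius r = 2.
Part (a). Triangle bound: M_tri(r) = Σ_k |c_k| r^k
  = |1|·2^0 + |0|·2^1 + |-4|·2^2 + |3|·2^3
  = 1 + 0 + 16 + 24 = 41.
This bounds M(r) := max_{|z|=r} |p(z)| from above; equality holds iff all terms c_k z^k can be made to align in phase at a single z on |z|=r.
Part (b). At z = 2 (real, on the circle |z| = r):
  p(2) = (1)·2^0 + (0)·2^1 + (-4)·2^2 + (3)·2^3 = 9.
  |p(2)| = 9.
Check: |p(2)| = 9 ≤ 41 = M_tri(2). ✓ Equality does not hold at z = 2 (the coefficients have mixed signs, so the terms do not all align in phase there).

M_tri(2) = 41; |p(2)| = 9; equality at z=2: no.


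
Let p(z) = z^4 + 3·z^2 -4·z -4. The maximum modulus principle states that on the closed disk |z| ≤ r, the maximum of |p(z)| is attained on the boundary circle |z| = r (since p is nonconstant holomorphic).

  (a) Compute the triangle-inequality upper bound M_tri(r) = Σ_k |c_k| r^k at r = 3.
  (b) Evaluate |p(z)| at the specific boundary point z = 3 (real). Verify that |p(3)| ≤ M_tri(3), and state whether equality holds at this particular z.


Coefficients: c_0 = -4, c_1 = -4, c_2 = 3, c_3 = 0, c_4 = 1. Radius r = 3.
Part (a). Triangle bound: M_tri(r) = Σ_k |c_k| r^k
  = |-4|·3^0 + |-4|·3^1 + |3|·3^2 + |0|·3^3 + |1|·3^4
  = 4 + 12 + 27 + 0 + 81 = 124.
This bounds M(r) := max_{|z|=r} |p(z)| from above; equality holds iff all terms c_k z^k can be made to align in phase at a single z on |z|=r.
Part (b). At z = 3 (real, on the circle |z| = r):
  p(3) = (-4)·3^0 + (-4)·3^1 + (3)·3^2 + (0)·3^3 + (1)·3^4 = 92.
  |p(3)| = 92.
Check: |p(3)| = 92 ≤ 124 = M_tri(3). ✓ Equality does not hold at z = 3 (the coefficients have mixed signs, so the terms do not all align in phase there).

M_tri(3) = 124; |p(3)| = 92; equality at z=3: no.


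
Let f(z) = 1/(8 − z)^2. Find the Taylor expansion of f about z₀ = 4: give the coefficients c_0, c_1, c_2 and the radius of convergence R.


Let w = z − z₀, so z = z₀ + w.
Then 8 − z = 8 − (z₀ + w) = (8 − z₀) − w = 4 − w.
f(z) = 1/(4 − w)^2 = (1/(4)^2) · (1 − w/(4))^{−2}.
By the binomial series (1−u)^{−2} = Σ_{n≥0} C(n+1, 1) u^n for |u|<1, with u = w/(4):
  c_n = C(n+1, 1) / (4)^(n+2).
  c_0 = 1/(4)^2 = 1/16.
  c_1 = 2/(4)^3 = 1/32.
  c_2 = 3/(4)^4 = 3/256.
The series is valid for |w/d| < 1, i.e. |z − z₀| < |d|.
Radius of convergence: R = |8 − z₀| = |4| = 4 (distance from z₀ to the singularity z = 8).

c_0 = 1/16, c_1 = 1/32, c_2 = 3/256; R = 4.


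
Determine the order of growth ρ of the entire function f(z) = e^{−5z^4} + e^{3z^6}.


Each summand is entire of order 4 and 6 respectively (as in the single-exponential case). The order of a sum is at most the max of the orders, so ρ ≤ 6. For the lower bound: on |z|=r choose arg z so that 3z^6 is real positive; then |e^{3z^6}| = e^{3r^6} while |e^{-5z^4}| ≤ e^{5r^4} = o(e^{3r^6}). So |f| ≥ e^{3r^6}(1 − o(1)) and ρ ≥ 6. Hence ρ = max(4, 6) = 6.
Therefore ρ = 6.

Order ρ = 6.


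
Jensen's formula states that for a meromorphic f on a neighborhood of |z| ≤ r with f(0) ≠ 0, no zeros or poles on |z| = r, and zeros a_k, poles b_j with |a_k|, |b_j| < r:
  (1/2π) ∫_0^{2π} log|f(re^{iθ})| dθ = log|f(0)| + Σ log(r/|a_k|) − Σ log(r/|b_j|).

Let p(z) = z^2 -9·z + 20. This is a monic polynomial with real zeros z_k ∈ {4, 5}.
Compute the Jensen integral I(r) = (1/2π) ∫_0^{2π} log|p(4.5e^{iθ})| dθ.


Zeros: 4, 5; r = 4.5.
Inside |z| < r: 4. Outside (|z| ≥ r): 5.
p(0) = 20, so log|p(0)| = log(20) = 2.9957.
Apply Jensen: I(r) = log|p(0)| + Σ_k log(r/|z_k|), summed over zeros inside |z| < r.
  log(r/|z_k|) for z_k = 4: log(4.5/4) = 0.1178
  Outside zeros (5) contribute nothing to the Jensen sum.
Sum over inside zeros: 0.1178.
I(r) = log|p(0)| + (inside sum) = 2.9957 + 0.1178 = 3.1135.
Note: since some zeros are outside |z| ≤ r, the simplified n·log(r) form does NOT apply — only the inside zeros contribute.

I(r) ≈ 3.1135.


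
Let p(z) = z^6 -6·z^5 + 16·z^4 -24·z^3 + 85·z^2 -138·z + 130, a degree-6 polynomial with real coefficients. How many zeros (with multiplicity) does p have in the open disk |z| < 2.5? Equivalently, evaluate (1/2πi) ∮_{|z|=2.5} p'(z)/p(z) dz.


The zeros of p are: (-1 + 2i), (-1 - 2i), (1 + 1i), (1 - 1i), (3 + 2i), (3 - 2i).
Their magnitudes are: 2.236, 2.236, 1.414, 1.414, 3.606, 3.606.
Zeros with |z| < R = 2.5: (-1 + 2i), (-1 - 2i), (1 + 1i), (1 - 1i).
Count = 4.
By the argument principle, (1/2πi) ∮_{|z|=R} p'(z)/p(z) dz equals exactly this count.

Number of zeros inside |z| < 2.5: 4.


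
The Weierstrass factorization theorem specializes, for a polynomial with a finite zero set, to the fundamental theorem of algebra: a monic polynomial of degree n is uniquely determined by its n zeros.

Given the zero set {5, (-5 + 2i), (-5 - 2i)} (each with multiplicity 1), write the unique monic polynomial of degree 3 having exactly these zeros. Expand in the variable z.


The polynomial is p(z) = ∏_{α ∈ S} (z − α), where S = {5, (-5 + 2i), (-5 - 2i)}.
Expanding the product yields: p(z) = z^3 + 5·z^2 -21·z -145.
Note conjugate pairs combine to real quadratics: (z − (-5+2i))(z − (-5−2i)) = z² + 10z + 29.
The resulting polynomial has degree 3 and real coefficients as required.

p(z) = z^3 + 5·z^2 -21·z -145.


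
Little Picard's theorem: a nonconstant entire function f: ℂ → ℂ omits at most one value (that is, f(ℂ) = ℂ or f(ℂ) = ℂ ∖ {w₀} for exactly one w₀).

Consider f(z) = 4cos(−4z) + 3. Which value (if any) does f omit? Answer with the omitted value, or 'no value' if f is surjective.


Little Picard bounds the complement of f(ℂ) to at most one point.
cos is entire and surjective onto ℂ: for every w ∈ ℂ, cos(ζ) = w has a solution ζ ∈ ℂ (e.g., via the complex inverse arccos). With ζ = −4z this gives z = ζ/(-4). Then 4·cos(−4z) takes every value in 4·ℂ = ℂ, and adding 3 is a bijection of ℂ. So f is surjective and omits no value. (Note: only on the real line is cos bounded by [−1, 1].)

Omitted value: no value.


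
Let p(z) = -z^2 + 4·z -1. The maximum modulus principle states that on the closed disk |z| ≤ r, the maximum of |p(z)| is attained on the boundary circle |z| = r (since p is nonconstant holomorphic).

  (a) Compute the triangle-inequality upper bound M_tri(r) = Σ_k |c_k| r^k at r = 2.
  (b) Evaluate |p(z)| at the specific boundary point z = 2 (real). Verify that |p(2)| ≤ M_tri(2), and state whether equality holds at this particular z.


Coefficients: c_0 = -1, c_1 = 4, c_2 = -1. Radius r = 2.
Part (a). Triangle bound: M_tri(r) = Σ_k |c_k| r^k
  = |-1|·2^0 + |4|·2^1 + |-1|·2^2
  = 1 + 8 + 4 = 13.
This bounds M(r) := max_{|z|=r} |p(z)| from above; equality holds iff all terms c_k z^k can be made to align in phase at a single z on |z|=r.
Part (b). At z = 2 (real, on the circle |z| = r):
  p(2) = (-1)·2^0 + (4)·2^1 + (-1)·2^2 = 3.
  |p(2)| = 3.
Check: |p(2)| = 3 ≤ 13 = M_tri(2). ✓ Equality does not hold at z = 2 (the coefficients have mixed signs, so the terms do not all align in phase there).

M_tri(2) = 13; |p(2)| = 3; equality at z=2: no.


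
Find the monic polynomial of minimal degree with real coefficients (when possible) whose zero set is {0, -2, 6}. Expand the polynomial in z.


The polynomial is p(z) = ∏_{α ∈ S} (z − α), where S = {0, -2, 6}.
Expanding the product yields: p(z) = z^3 -4·z^2 -12·z.
The resulting polynomial has degree 3 and real coefficients as required.

p(z) = z^3 -4·z^2 -12·z.


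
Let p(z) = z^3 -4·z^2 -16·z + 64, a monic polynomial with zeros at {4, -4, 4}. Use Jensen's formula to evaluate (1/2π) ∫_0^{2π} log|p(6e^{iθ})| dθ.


Zeros: -4, 4, 4; r = 6.
Inside |z| < r: -4, 4, 4. Outside (|z| ≥ r): ∅.
p(0) = 64, so log|p(0)| = log(64) = 4.1589.
Apply Jensen: I(r) = log|p(0)| + Σ_k log(r/|z_k|), summed over zeros inside |z| < r.
  log(r/|z_k|) for z_k = 4: log(6/4) = 0.4055
  log(r/|z_k|) for z_k = -4: log(6/4) = 0.4055
  log(r/|z_k|) for z_k = 4: log(6/4) = 0.4055
Sum over inside zeros: 1.2164.
I(r) = log|p(0)| + (inside sum) = 4.1589 + 1.2164 = 5.3753.
Closed form (all zeros inside, monic): I(r) = n·log(r) = 3·log(6) = 5.3753. ✓

I(r) ≈ 5.3753.


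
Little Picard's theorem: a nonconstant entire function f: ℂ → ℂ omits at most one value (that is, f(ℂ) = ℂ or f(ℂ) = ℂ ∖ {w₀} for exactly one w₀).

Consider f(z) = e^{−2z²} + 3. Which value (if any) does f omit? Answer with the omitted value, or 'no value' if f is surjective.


Little Picard bounds the complement of f(ℂ) to at most one point.
The exponent g(z) = −2z² is a nonconstant polynomial, hence surjective onto ℂ. So e^{g(z)} takes every value in {e^w : w ∈ ℂ} = ℂ ∖ {0}. Adding 3 shifts the range to ℂ ∖ {3}. f omits exactly 3.

Omitted value: 3.


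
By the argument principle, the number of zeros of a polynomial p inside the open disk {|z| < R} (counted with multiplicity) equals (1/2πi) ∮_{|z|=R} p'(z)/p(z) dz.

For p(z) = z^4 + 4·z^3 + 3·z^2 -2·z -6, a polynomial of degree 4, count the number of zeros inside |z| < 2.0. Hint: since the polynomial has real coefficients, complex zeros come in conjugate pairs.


The zeros of p are: 1, -3, (-1 + 1i), (-1 - 1i).
Their magnitudes are: 1, 3, 1.414, 1.414.
Zeros with |z| < R = 2.0: 1, (-1 + 1i), (-1 - 1i).
Count = 3.
By the argument principle, (1/2πi) ∮_{|z|=R} p'(z)/p(z) dz equals exactly this count.

Number of zeros inside |z| < 2.0: 3.


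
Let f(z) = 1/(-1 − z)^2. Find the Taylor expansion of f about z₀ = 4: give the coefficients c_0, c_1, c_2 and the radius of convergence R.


Let w = z − z₀, so z = z₀ + w.
Then -1 − z = -1 − (z₀ + w) = (-1 − z₀) − w = -5 − w.
f(z) = 1/(-5 − w)^2 = (1/(-5)^2) · (1 − w/(-5))^{−2}.
By the binomial series (1−u)^{−2} = Σ_{n≥0} C(n+1, 1) u^n for |u|<1, with u = w/(-5):
  c_n = C(n+1, 1) / (-5)^(n+2).
  c_0 = 1/(-5)^2 = 1/25.
  c_1 = 2/(-5)^3 = -2/125.
  c_2 = 3/(-5)^4 = 3/625.
The series is valid for |w/d| < 1, i.e. |z − z₀| < |d|.
Radius of convergence: R = |-1 − z₀| = |-5| = 5 (distance from z₀ to the singularity z = -1).

c_0 = 1/25, c_1 = -2/125, c_2 = 3/625; R = 5.


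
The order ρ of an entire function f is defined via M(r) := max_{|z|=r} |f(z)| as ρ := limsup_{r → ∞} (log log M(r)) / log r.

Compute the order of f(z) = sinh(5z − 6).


sinh(w) is a linear combination of e^{iw} and e^{−iw} (or e^w, e^{−w} in the hyperbolic case), so |sinh(w)| ≤ e^{|w|}. With w = 5z − 6, |w| ≤ 5|z| + 6 = 5r + 6 on |z| = r, giving M(r) ≤ e^{5r + 6}, so ρ ≤ 1. On a suitable ray (z = it for sin/cos; z = t for sinh/cosh, t real → ∞), |sinh(5z − 6)| grows like e^{5|t|}/2, so ρ ≥ 1. Hence ρ = 1.
Therefore ρ = 1.

Order ρ = 1.


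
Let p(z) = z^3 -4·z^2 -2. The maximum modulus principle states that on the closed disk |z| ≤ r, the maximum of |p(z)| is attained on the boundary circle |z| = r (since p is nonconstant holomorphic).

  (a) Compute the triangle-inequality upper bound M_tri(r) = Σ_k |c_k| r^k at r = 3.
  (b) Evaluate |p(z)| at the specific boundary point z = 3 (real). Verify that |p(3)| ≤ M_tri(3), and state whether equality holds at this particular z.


Coefficients: c_0 = -2, c_1 = 0, c_2 = -4, c_3 = 1. Radius r = 3.
Part (a). Triangle bound: M_tri(r) = Σ_k |c_k| r^k
  = |-2|·3^0 + |0|·3^1 + |-4|·3^2 + |1|·3^3
  = 2 + 0 + 36 + 27 = 65.
This bounds M(r) := max_{|z|=r} |p(z)| from above; equality holds iff all terms c_k z^k can be made to align in phase at a single z on |z|=r.
Part (b). At z = 3 (real, on the circle |z| = r):
  p(3) = (-2)·3^0 + (0)·3^1 + (-4)·3^2 + (1)·3^3 = -11.
  |p(3)| = 11.
Check: |p(3)| = 11 ≤ 65 = M_tri(3). ✓ Equality does not hold at z = 3 (the coefficients have mixed signs, so the terms do not all align in phase there).

M_tri(3) = 65; |p(3)| = 11; equality at z=3: no.


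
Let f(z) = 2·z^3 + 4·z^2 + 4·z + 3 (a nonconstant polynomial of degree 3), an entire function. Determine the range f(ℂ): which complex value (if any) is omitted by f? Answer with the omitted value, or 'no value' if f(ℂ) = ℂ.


Little Picard bounds the complement of f(ℂ) to at most one point.
For every w ∈ ℂ, the equation p(z) − w = 0 is a nonconstant polynomial in z and hence has at least one root by the fundamental theorem of algebra. So p is surjective onto ℂ, omitting no value.

Omitted value: no value.


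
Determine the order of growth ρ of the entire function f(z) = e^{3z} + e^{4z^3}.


Each summand is entire of order 1 and 3 respectively (as in the single-exponential case). The order of a sum is at most the max of the orders, so ρ ≤ 3. For the lower bound: on |z|=r choose arg z so that 4z^3 is real positive; then |e^{4z^3}| = e^{4r^3} while |e^{3z}| ≤ e^{3r^1} = o(e^{4r^3}). So |f| ≥ e^{4r^3}(1 − o(1)) and ρ ≥ 3. Hence ρ = max(1, 3) = 3.
Therefore ρ = 3.

Order ρ = 3.


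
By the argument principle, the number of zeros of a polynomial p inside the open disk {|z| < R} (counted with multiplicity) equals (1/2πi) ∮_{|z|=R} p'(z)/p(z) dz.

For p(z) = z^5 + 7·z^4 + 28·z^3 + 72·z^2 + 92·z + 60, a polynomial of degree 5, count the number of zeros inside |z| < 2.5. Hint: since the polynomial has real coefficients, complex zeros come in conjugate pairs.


The zeros of p are: (-1 + 1i), (-1 - 1i), -3, (-1 + 3i), (-1 - 3i).
Their magnitudes are: 1.414, 1.414, 3, 3.162, 3.162.
Zeros with |z| < R = 2.5: (-1 + 1i), (-1 - 1i).
Count = 2.
By the argument principle, (1/2πi) ∮_{|z|=R} p'(z)/p(z) dz equals exactly this count.

Number of zeros inside |z| < 2.5: 2.


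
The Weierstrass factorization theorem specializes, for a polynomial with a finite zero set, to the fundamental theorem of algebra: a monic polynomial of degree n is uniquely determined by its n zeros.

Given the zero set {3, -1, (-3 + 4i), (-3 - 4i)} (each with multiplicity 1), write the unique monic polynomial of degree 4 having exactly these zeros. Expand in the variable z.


The polynomial is p(z) = ∏_{α ∈ S} (z − α), where S = {3, -1, (-3 + 4i), (-3 - 4i)}.
Expanding the product yields: p(z) = z^4 + 4·z^3 + 10·z^2 -68·z -75.
Note conjugate pairs combine to real quadratics: (z − (-3+4i))(z − (-3−4i)) = z² + 6z + 25.
The resulting polynomial has degree 4 and real coefficients as required.

p(z) = z^4 + 4·z^3 + 10·z^2 -68·z -75.


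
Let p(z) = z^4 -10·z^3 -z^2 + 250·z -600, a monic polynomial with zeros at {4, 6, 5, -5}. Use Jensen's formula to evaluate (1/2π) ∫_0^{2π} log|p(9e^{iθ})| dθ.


Zeros: -5, 4, 5, 6; r = 9.
Inside |z| < r: -5, 4, 5, 6. Outside (|z| ≥ r): ∅.
p(0) = -600, so log|p(0)| = log(600) = 6.3969.
Apply Jensen: I(r) = log|p(0)| + Σ_k log(r/|z_k|), summed over zeros inside |z| < r.
  log(r/|z_k|) for z_k = 4: log(9/4) = 0.8109
  log(r/|z_k|) for z_k = 6: log(9/6) = 0.4055
  log(r/|z_k|) for z_k = 5: log(9/5) = 0.5878
  log(r/|z_k|) for z_k = -5: log(9/5) = 0.5878
Sum over inside zeros: 2.3920.
I(r) = log|p(0)| + (inside sum) = 6.3969 + 2.3920 = 8.7889.
Closed form (all zeros inside, monic): I(r) = n·log(r) = 4·log(9) = 8.7889. ✓

I(r) ≈ 8.7889.


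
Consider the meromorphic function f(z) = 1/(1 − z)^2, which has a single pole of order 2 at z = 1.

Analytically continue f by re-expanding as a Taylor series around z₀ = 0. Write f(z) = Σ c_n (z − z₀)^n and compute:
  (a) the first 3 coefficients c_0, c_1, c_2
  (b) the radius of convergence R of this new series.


Let w = z − z₀, so z = z₀ + w.
Then 1 − z = 1 − (z₀ + w) = (1 − z₀) − w = 1 − w.
f(z) = 1/(1 − w)^2 = (1/(1)^2) · (1 − w/(1))^{−2}.
By the binomial series (1−u)^{−2} = Σ_{n≥0} C(n+1, 1) u^n for |u|<1, with u = w/(1):
  c_n = C(n+1, 1) / (1)^(n+2).
  c_0 = 1/(1)^2 = 1.
  c_1 = 2/(1)^3 = 2.
  c_2 = 3/(1)^4 = 3.
The series is valid for |w/d| < 1, i.e. |z − z₀| < |d|.
Radius of convergence: R = |1 − z₀| = |1| = 1 (distance from z₀ to the singularity z = 1).

c_0 = 1, c_1 = 2, c_2 = 3; R = 1.


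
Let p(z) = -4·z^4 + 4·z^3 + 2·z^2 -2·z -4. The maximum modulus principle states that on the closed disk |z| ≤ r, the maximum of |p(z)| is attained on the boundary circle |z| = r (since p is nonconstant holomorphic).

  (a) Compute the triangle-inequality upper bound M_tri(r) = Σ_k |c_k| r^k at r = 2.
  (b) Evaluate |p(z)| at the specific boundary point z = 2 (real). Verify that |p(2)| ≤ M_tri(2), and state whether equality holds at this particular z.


Coefficients: c_0 = -4, c_1 = -2, c_2 = 2, c_3 = 4, c_4 = -4. Radius r = 2.
Part (a). Triangle bound: M_tri(r) = Σ_k |c_k| r^k
  = |-4|·2^0 + |-2|·2^1 + |2|·2^2 + |4|·2^3 + |-4|·2^4
  = 4 + 4 + 8 + 32 + 64 = 112.
This bounds M(r) := max_{|z|=r} |p(z)| from above; equality holds iff all terms c_k z^k can be made to align in phase at a single z on |z|=r.
Part (b). At z = 2 (real, on the circle |z| = r):
  p(2) = (-4)·2^0 + (-2)·2^1 + (2)·2^2 + (4)·2^3 + (-4)·2^4 = -32.
  |p(2)| = 32.
Check: |p(2)| = 32 ≤ 112 = M_tri(2). ✓ Equality does not hold at z = 2 (the coefficients have mixed signs, so the terms do not all align in phase there).

M_tri(2) = 112; |p(2)| = 32; equality at z=2: no.


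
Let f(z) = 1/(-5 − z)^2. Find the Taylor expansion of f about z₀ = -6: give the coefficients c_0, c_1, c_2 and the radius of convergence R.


Let w = z − z₀, so z = z₀ + w.
Then -5 − z = -5 − (z₀ + w) = (-5 − z₀) − w = 1 − w.
f(z) = 1/(1 − w)^2 = (1/(1)^2) · (1 − w/(1))^{−2}.
By the binomial series (1−u)^{−2} = Σ_{n≥0} C(n+1, 1) u^n for |u|<1, with u = w/(1):
  c_n = C(n+1, 1) / (1)^(n+2).
  c_0 = 1/(1)^2 = 1.
  c_1 = 2/(1)^3 = 2.
  c_2 = 3/(1)^4 = 3.
The series is valid for |w/d| < 1, i.e. |z − z₀| < |d|.
Radius of convergence: R = |-5 − z₀| = |1| = 1 (distance from z₀ to the singularity z = -5).

c_0 = 1, c_1 = 2, c_2 = 3; R = 1.


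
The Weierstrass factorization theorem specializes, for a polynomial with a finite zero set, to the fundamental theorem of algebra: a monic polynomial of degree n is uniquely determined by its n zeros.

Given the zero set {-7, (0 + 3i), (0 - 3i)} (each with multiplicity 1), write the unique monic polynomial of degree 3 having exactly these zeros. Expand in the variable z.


The polynomial is p(z) = ∏_{α ∈ S} (z − α), where S = {-7, (0 + 3i), (0 - 3i)}.
Expanding the product yields: p(z) = z^3 + 7·z^2 + 9·z + 63.
Note conjugate pairs combine to real quadratics: (z − (0+3i))(z − (0−3i)) = z² + 9.
The resulting polynomial has degree 3 and real coefficients as required.

p(z) = z^3 + 7·z^2 + 9·z + 63.


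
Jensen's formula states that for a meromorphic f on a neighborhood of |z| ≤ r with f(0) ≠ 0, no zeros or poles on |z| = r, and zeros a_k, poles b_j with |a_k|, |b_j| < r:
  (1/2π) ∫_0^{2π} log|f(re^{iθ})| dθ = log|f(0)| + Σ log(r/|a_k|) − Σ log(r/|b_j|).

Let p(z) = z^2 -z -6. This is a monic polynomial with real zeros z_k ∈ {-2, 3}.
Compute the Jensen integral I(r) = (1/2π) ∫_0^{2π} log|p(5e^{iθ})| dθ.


Zeros: -2, 3; r = 5.
Inside |z| < r: -2, 3. Outside (|z| ≥ r): ∅.
p(0) = -6, so log|p(0)| = log(6) = 1.7918.
Apply Jensen: I(r) = log|p(0)| + Σ_k log(r/|z_k|), summed over zeros inside |z| < r.
  log(r/|z_k|) for z_k = -2: log(5/2) = 0.9163
  log(r/|z_k|) for z_k = 3: log(5/3) = 0.5108
Sum over inside zeros: 1.4271.
I(r) = log|p(0)| + (inside sum) = 1.7918 + 1.4271 = 3.2189.
Closed form (all zeros inside, monic): I(r) = n·log(r) = 2·log(5) = 3.2189. ✓

I(r) ≈ 3.2189.


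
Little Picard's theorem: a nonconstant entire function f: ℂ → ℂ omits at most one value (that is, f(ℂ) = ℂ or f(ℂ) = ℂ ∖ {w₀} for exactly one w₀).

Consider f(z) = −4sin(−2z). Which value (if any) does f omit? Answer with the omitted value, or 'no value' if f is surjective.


Little Picard bounds the complement of f(ℂ) to at most one point.
sin is entire and surjective onto ℂ: for every w ∈ ℂ, sin(ζ) = w has a solution ζ ∈ ℂ (e.g., via the complex inverse arcsin). With ζ = −2z this gives z = ζ/(-2). Then -4·sin(−2z) takes every value in -4·ℂ = ℂ, and adding 0 is a bijection of ℂ. So f is surjective and omits no value. (Note: only on the real line is sin bounded by [−1, 1].)

Omitted value: no value.


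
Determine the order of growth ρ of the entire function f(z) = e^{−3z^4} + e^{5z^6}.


Each summand is entire of order 4 and 6 respectively (as in the single-exponential case). The order of a sum is at most the max of the orders, so ρ ≤ 6. For the lower bound: on |z|=r choose arg z so that 5z^6 is real positive; then |e^{5z^6}| = e^{5r^6} while |e^{-3z^4}| ≤ e^{3r^4} = o(e^{5r^6}). So |f| ≥ e^{5r^6}(1 − o(1)) and ρ ≥ 6. Hence ρ = max(4, 6) = 6.
Therefore ρ = 6.

Order ρ = 6.


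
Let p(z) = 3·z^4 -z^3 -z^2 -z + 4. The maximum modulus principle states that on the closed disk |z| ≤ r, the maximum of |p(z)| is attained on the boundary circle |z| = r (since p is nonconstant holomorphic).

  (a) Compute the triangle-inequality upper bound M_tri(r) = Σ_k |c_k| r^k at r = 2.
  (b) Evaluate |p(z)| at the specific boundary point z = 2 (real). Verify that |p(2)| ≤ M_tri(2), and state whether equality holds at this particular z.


Coefficients: c_0 = 4, c_1 = -1, c_2 = -1, c_3 = -1, c_4 = 3. Radius r = 2.
Part (a). Triangle bound: M_tri(r) = Σ_k |c_k| r^k
  = |4|·2^0 + |-1|·2^1 + |-1|·2^2 + |-1|·2^3 + |3|·2^4
  = 4 + 2 + 4 + 8 + 48 = 66.
This bounds M(r) := max_{|z|=r} |p(z)| from above; equality holds iff all terms c_k z^k can be made to align in phase at a single z on |z|=r.
Part (b). At z = 2 (real, on the circle |z| = r):
  p(2) = (4)·2^0 + (-1)·2^1 + (-1)·2^2 + (-1)·2^3 + (3)·2^4 = 38.
  |p(2)| = 38.
Check: |p(2)| = 38 ≤ 66 = M_tri(2). ✓ Equality does not hold at z = 2 (the coefficients have mixed signs, so the terms do not all align in phase there).

M_tri(2) = 66; |p(2)| = 38; equality at z=2: no.


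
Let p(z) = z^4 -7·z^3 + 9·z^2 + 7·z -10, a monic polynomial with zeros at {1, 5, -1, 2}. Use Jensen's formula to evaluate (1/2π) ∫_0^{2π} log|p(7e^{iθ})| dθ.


Zeros: -1, 1, 2, 5; r = 7.
Inside |z| < r: -1, 1, 2, 5. Outside (|z| ≥ r): ∅.
p(0) = -10, so log|p(0)| = log(10) = 2.3026.
Apply Jensen: I(r) = log|p(0)| + Σ_k log(r/|z_k|), summed over zeros inside |z| < r.
  log(r/|z_k|) for z_k = 1: log(7/1) = 1.9459
  log(r/|z_k|) for z_k = 5: log(7/5) = 0.3365
  log(r/|z_k|) for z_k = -1: log(7/1) = 1.9459
  log(r/|z_k|) for z_k = 2: log(7/2) = 1.2528
Sum over inside zeros: 5.4811.
I(r) = log|p(0)| + (inside sum) = 2.3026 + 5.4811 = 7.7836.
Closed form (all zeros inside, monic): I(r) = n·log(r) = 4·log(7) = 7.7836. ✓

I(r) ≈ 7.7836.


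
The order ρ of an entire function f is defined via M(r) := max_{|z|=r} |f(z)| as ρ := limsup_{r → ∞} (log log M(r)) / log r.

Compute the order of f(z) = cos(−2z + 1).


cos(w) is a linear combination of e^{iw} and e^{−iw} (or e^w, e^{−w} in the hyperbolic case), so |cos(w)| ≤ e^{|w|}. With w = −2z + 1, |w| ≤ 2|z| + 1 = 2r + 1 on |z| = r, giving M(r) ≤ e^{2r + 1}, so ρ ≤ 1. On a suitable ray (z = it for sin/cos; z = t for sinh/cosh, t real → ∞), |cos(−2z + 1)| grows like e^{2|t|}/2, so ρ ≥ 1. Hence ρ = 1.
Therefore ρ = 1.

Order ρ = 1.


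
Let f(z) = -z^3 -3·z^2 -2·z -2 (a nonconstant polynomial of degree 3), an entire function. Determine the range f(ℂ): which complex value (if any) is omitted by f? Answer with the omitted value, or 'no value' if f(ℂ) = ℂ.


Little Picard bounds the complement of f(ℂ) to at most one point.
For every w ∈ ℂ, the equation p(z) − w = 0 is a nonconstant polynomial in z and hence has at least one root by the fundamental theorem of algebra. So p is surjective onto ℂ, omitting no value.

Omitted value: no value.


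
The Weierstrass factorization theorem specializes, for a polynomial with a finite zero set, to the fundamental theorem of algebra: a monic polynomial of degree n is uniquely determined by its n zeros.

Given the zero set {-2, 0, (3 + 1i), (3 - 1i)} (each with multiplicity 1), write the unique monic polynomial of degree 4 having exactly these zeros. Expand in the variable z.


The polynomial is p(z) = ∏_{α ∈ S} (z − α), where S = {-2, 0, (3 + 1i), (3 - 1i)}.
Expanding the product yields: p(z) = z^4 -4·z^3 -2·z^2 + 20·z.
Note conjugate pairs combine to real quadratics: (z − (3+1i))(z − (3−1i)) = z² − 6z + 10.
The resulting polynomial has degree 4 and real coefficients as required.

p(z) = z^4 -4·z^3 -2·z^2 + 20·z.


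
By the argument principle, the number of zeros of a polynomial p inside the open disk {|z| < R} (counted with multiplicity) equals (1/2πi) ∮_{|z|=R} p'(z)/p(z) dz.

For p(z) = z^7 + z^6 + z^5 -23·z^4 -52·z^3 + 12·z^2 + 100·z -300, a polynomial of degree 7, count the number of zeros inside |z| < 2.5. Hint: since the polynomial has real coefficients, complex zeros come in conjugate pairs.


The zeros of p are: 3, (-1 + 3i), (-1 - 3i), (1 + 1i), (1 - 1i), (-2 + 1i), (-2 - 1i).
Their magnitudes are: 3, 3.162, 3.162, 1.414, 1.414, 2.236, 2.236.
Zeros with |z| < R = 2.5: (1 + 1i), (1 - 1i), (-2 + 1i), (-2 - 1i).
Count = 4.
By the argument principle, (1/2πi) ∮_{|z|=R} p'(z)/p(z) dz equals exactly this count.

Number of zeros inside |z| < 2.5: 4.


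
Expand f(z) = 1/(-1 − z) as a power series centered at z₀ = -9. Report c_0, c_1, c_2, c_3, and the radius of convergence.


Let w = z − z₀, so z = z₀ + w.
Then -1 − z = -1 − (z₀ + w) = (-1 − z₀) − w = 8 − w.
f(z) = 1/(8 − w) = (1/(8)) · 1/(1 − w/(8)) = Σ_{n≥0} w^n / (8)^(n+1).
So c_n = 1/(8)^(n+1):
  c_0 = 1/(8)^1 = 1/8.
  c_1 = 1/(8)^2 = 1/64.
  c_2 = 1/(8)^3 = 1/512.
  c_3 = 1/(8)^4 = 1/4096.
The series is valid for |w/d| < 1, i.e. |z − z₀| < |d|.
Radius of convergence: R = |-1 − z₀| = |8| = 8 (distance from z₀ to the singularity z = -1).

c_0 = 1/8, c_1 = 1/64, c_2 = 1/512, c_3 = 1/4096; R = 8.


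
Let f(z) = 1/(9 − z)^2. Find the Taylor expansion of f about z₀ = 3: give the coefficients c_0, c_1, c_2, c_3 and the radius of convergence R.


Let w = z − z₀, so z = z₀ + w.
Then 9 − z = 9 − (z₀ + w) = (9 − z₀) − w = 6 − w.
f(z) = 1/(6 − w)^2 = (1/(6)^2) · (1 − w/(6))^{−2}.
By the binomial series (1−u)^{−2} = Σ_{n≥0} C(n+1, 1) u^n for |u|<1, with u = w/(6):
  c_n = C(n+1, 1) / (6)^(n+2).
  c_0 = 1/(6)^2 = 1/36.
  c_1 = 2/(6)^3 = 1/108.
  c_2 = 3/(6)^4 = 1/432.
  c_3 = 4/(6)^5 = 1/1944.
The series is valid for |w/d| < 1, i.e. |z − z₀| < |d|.
Radius of convergence: R = |9 − z₀| = |6| = 6 (distance from z₀ to the singularity z = 9).

c_0 = 1/36, c_1 = 1/108, c_2 = 1/432, c_3 = 1/1944; R = 6.


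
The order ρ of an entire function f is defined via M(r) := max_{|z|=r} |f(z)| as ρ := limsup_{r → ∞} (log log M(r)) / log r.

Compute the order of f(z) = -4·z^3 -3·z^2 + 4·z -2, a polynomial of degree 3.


|f(z)| ≤ Σ|c_k|·r^k = O(r^3) as r → ∞. Polynomial growth is O(e^{r^ε}) for every ε > 0 (since r^3/e^{r^ε} → 0), so ρ ≤ ε for all ε > 0, i.e. ρ = 0. Every nonconstant polynomial has order 0.
Therefore ρ = 0.

Order ρ = 0.


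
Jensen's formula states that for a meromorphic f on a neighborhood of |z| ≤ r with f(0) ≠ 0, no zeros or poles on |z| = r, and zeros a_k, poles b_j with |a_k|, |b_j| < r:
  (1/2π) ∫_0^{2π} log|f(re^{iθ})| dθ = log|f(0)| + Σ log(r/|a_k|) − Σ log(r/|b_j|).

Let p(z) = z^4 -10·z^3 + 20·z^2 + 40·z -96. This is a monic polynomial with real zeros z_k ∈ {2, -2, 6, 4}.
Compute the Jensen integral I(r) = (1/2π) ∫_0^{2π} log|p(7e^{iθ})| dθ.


Zeros: -2, 2, 4, 6; r = 7.
Inside |z| < r: -2, 2, 4, 6. Outside (|z| ≥ r): ∅.
p(0) = -96, so log|p(0)| = log(96) = 4.5643.
Apply Jensen: I(r) = log|p(0)| + Σ_k log(r/|z_k|), summed over zeros inside |z| < r.
  log(r/|z_k|) for z_k = 2: log(7/2) = 1.2528
  log(r/|z_k|) for z_k = -2: log(7/2) = 1.2528
  log(r/|z_k|) for z_k = 6: log(7/6) = 0.1542
  log(r/|z_k|) for z_k = 4: log(7/4) = 0.5596
Sum over inside zeros: 3.2193.
I(r) = log|p(0)| + (inside sum) = 4.5643 + 3.2193 = 7.7836.
Closed form (all zeros inside, monic): I(r) = n·log(r) = 4·log(7) = 7.7836. ✓

I(r) ≈ 7.7836.


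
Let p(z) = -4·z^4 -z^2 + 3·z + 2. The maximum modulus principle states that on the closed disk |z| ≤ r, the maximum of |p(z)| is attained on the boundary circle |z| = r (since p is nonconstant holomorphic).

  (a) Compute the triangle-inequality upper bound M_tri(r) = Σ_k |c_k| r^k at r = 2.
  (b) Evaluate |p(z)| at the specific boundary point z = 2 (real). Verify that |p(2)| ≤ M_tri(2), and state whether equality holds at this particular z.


Coefficients: c_0 = 2, c_1 = 3, c_2 = -1, c_3 = 0, c_4 = -4. Radius r = 2.
Part (a). Triangle bound: M_tri(r) = Σ_k |c_k| r^k
  = |2|·2^0 + |3|·2^1 + |-1|·2^2 + |0|·2^3 + |-4|·2^4
  = 2 + 6 + 4 + 0 + 64 = 76.
This bounds M(r) := max_{|z|=r} |p(z)| from above; equality holds iff all terms c_k z^k can be made to align in phase at a single z on |z|=r.
Part (b). At z = 2 (real, on the circle |z| = r):
  p(2) = (2)·2^0 + (3)·2^1 + (-1)·2^2 + (0)·2^3 + (-4)·2^4 = -60.
  |p(2)| = 60.
Check: |p(2)| = 60 ≤ 76 = M_tri(2). ✓ Equality does not hold at z = 2 (the coefficients have mixed signs, so the terms do not all align in phase there).

M_tri(2) = 76; |p(2)| = 60; equality at z=2: no.


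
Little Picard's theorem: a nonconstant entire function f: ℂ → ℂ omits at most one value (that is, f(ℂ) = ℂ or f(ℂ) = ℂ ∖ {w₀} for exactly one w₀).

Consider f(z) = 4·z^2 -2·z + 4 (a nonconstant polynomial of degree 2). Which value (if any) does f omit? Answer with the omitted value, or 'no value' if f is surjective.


Little Picard bounds the complement of f(ℂ) to at most one point.
For every w ∈ ℂ, the equation p(z) − w = 0 is a nonconstant polynomial in z and hence has at least one root by the fundamental theorem of algebra. So p is surjective onto ℂ, omitting no value.

Omitted value: no value.


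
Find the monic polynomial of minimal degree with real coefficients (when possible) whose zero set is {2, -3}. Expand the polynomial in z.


The polynomial is p(z) = ∏_{α ∈ S} (z − α), where S = {2, -3}.
Expanding the product yields: p(z) = z^2 + z -6.
The resulting polynomial has degree 2 and real coefficients as required.

p(z) = z^2 + z -6.


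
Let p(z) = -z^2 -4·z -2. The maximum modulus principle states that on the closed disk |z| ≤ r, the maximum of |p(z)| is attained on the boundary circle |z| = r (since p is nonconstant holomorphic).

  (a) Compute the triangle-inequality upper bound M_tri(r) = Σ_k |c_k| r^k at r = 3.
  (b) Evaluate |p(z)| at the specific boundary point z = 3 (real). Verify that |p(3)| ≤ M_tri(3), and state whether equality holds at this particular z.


Coefficients: c_0 = -2, c_1 = -4, c_2 = -1. Radius r = 3.
Part (a). Triangle bound: M_tri(r) = Σ_k |c_k| r^k
  = |-2|·3^0 + |-4|·3^1 + |-1|·3^2
  = 2 + 12 + 9 = 23.
This bounds M(r) := max_{|z|=r} |p(z)| from above; equality holds iff all terms c_k z^k can be made to align in phase at a single z on |z|=r.
Part (b). At z = 3 (real, on the circle |z| = r):
  p(3) = (-2)·3^0 + (-4)·3^1 + (-1)·3^2 = -23.
  |p(3)| = 23.
Since all nonzero coefficients share the same sign, |p(3)| = 23 = M_tri(3); the triangle bound is attained at z = 3, so in fact M(r) = 23.

M_tri(3) = 23; |p(3)| = 23; equality at z=3: yes.
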